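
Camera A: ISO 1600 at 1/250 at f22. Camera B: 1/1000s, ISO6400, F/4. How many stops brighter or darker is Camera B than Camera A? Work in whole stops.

5 stops brighter

Aperture: f/22 → f/16 → f/11 → f/8 → f/5.6 → f/4 — 5 stops opened up (brighter).
Shutter speed: 1/250 → 1/500 → 1/1000 — 2 stops shorter (darker).
ISO: 1600 → 3200 → 6400 — 2 stops higher (brighter).
Net: +5 −2 +2 = +5 stops.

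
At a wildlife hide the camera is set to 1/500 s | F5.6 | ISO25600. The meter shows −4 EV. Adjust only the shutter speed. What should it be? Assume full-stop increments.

1/30s

Underexposed by 4 stops → need 4 stops brighter.
Shutter speed: 1/500 → 1/250 → 1/125 → 1/60 → 1/30.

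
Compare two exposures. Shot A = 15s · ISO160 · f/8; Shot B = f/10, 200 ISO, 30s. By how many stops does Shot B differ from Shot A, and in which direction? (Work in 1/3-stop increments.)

Aperture: f/8 → f/9 → f/10 — 2/3 stop stopped down (darker).
Shutter speed: 15 → 20 → 25 → 30 — 1 stop slower (brighter).
ISO: 160 → 200 — 1/3 stop raised (brighter).
Net: −2/3 +1 +1/3 = +2/3 stops.

2/3 stop brighter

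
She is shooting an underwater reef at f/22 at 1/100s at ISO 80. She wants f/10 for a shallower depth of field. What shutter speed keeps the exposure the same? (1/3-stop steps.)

1/500s

Aperture: f/22 → f/20 → f/18 → f/16 → f/14 → f/13 → f/11 → f/10 — 2 1/3 stops wider (brighter).
Need 2 1/3 stops darker from the shutter speed: 1/100 → 1/125 → 1/160 → 1/200 → 1/250 → 1/320 → 1/400 → 1/500.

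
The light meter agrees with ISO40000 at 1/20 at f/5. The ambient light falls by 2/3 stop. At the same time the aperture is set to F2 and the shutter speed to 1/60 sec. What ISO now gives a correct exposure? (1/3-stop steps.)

ISO 32000

Scene light: 2/3 stop darker.
Aperture: f/5 → f/4.5 → f/4 → f/3.5 → f/3.2 → f/2.8 → f/2.5 → f/2.2 → f/2 — 2 2/3 stops wider (brighter).
Shutter speed: 1/20 → 1/25 → 1/30 → 1/40 → 1/50 → 1/60 — 1 2/3 stops faster (darker).
Net so far: 1/3 stop brighter. ISO: 40000 → 32000.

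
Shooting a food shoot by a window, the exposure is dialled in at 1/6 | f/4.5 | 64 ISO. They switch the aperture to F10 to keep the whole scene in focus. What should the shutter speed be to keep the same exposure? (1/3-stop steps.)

Aperture: f/4.5 → f/5 → f/5.6 → f/6.3 → f/7.1 → f/8 → f/9 → f/10 — 2 1/3 stops stopped down (darker).
Need 2 1/3 stops brighter from the shutter speed: 1/6 → 1/5 → 1/4 → 0.3 → 0.4 → 0.5 → 0.6 → 0.8.

0.8 s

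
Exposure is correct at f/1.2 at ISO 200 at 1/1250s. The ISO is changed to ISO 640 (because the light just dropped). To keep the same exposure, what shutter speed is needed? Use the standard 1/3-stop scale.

ISO: 200 → 250 → 320 → 400 → 500 → 640 — 1 2/3 stops raised (brighter).
Need 1 2/3 stops darker from the shutter speed: 1/1250 → 1/1600 → 1/2000 → 1/2500 → 1/3200 → 1/4000.

1/4000s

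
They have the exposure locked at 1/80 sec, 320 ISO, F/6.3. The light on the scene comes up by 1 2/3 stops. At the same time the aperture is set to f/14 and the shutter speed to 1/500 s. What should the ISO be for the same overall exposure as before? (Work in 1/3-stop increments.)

Scene light: 1 2/3 stops brighter.
Aperture: f/6.3 → f/7.1 → f/8 → f/9 → f/10 → f/11 → f/13 → f/14 — 2 1/3 stops narrower (darker).
Shutter speed: 1/80 → 1/100 → 1/125 → 1/160 → 1/200 → 1/250 → 1/320 → 1/400 → 1/500 — 2 2/3 stops faster (darker).
Net so far: 3 1/3 stops darker. ISO: 320 → 400 → 500 → 640 → 800 → 1000 → 1250 → 1600 → 2000 → 2500 → 3200.

ISO 3200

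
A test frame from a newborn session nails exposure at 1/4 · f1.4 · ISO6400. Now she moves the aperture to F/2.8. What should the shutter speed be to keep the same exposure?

Aperture: f/1.4 → f/2 → f/2.8 — 2 stops smaller aperture (darker).
Need 2 stops brighter from the shutter speed: 1/4 → 1/2 → 1.

1 s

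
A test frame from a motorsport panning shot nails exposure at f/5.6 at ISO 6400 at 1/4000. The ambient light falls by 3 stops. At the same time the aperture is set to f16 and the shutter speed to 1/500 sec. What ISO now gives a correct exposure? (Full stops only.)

ISO 51200

Scene light: 3 stops darker.
Aperture: f/5.6 → f/8 → f/11 → f/16 — 3 stops narrower (darker).
Shutter speed: 1/4000 → 1/2000 → 1/1000 → 1/500 — 3 stops slower (brighter).
Net so far: 3 stops darker. ISO: 6400 → 12800 → 25600 → 51200.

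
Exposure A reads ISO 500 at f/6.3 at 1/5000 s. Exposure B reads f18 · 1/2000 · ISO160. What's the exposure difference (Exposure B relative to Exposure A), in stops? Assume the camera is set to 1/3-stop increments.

3 1/3 stops darker

Aperture: f/6.3 → f/7.1 → f/8 → f/9 → f/10 → f/11 → f/13 → f/14 → f/16 → f/18 — 3 stops narrower (darker).
Shutter speed: 1/5000 → 1/4000 → 1/3200 → 1/2500 → 1/2000 — 1 1/3 stops longer (brighter).
ISO: 500 → 400 → 320 → 250 → 200 → 160 — 1 2/3 stops dropped (darker).
Net: −3 +1 1/3 −1 2/3 = −3 1/3 stops.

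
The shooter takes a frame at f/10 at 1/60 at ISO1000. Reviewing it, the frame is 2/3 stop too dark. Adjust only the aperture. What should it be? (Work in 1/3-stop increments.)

Underexposed by 2/3 stop → need 2/3 stop brighter.
Aperture: f/10 → f/9 → f/8.

f/8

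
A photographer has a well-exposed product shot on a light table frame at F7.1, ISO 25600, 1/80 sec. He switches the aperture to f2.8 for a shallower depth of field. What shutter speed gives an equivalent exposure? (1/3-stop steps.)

Aperture: f/7.1 → f/6.3 → f/5.6 → f/5 → f/4.5 → f/4 → f/3.5 → f/3.2 → f/2.8 — 2 2/3 stops wider (brighter).
Need 2 2/3 stops darker from the shutter speed: 1/80 → 1/100 → 1/125 → 1/160 → 1/200 → 1/250 → 1/320 → 1/400 → 1/500.

1/500s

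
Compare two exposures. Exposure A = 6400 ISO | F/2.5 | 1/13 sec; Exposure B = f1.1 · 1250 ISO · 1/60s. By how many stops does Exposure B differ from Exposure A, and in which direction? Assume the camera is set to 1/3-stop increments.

2 1/3 stops darker

Aperture: f/2.5 → f/2.2 → f/2 → f/1.8 → f/1.6 → f/1.4 → f/1.2 → f/1.1 — 2 1/3 stops opened up (brighter).
Shutter speed: 1/13 → 1/15 → 1/20 → 1/25 → 1/30 → 1/40 → 1/50 → 1/60 — 2 1/3 stops shorter (darker).
ISO: 6400 → 5000 → 4000 → 3200 → 2500 → 2000 → 1600 → 1250 — 2 1/3 stops dropped (darker).
Net: +2 1/3 −2 1/3 −2 1/3 = −2 1/3 stops.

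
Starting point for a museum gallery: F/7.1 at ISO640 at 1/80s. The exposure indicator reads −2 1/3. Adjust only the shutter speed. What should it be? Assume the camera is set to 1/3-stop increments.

1/15s

Underexposed by 2 1/3 stops → need 2 1/3 stops brighter.
Shutter speed: 1/80 → 1/60 → 1/50 → 1/40 → 1/30 → 1/25 → 1/20 → 1/15.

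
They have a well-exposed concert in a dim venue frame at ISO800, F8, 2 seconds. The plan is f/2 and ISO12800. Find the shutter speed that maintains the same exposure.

1/125s

Aperture: f/8 → f/5.6 → f/4 → f/2.8 → f/2 — 4 stops wider (brighter).
ISO: 800 → 1600 → 3200 → 6400 → 12800 — 4 stops raised (brighter).
Net change so far: 8 stops brighter. Offset with the shutter speed: 2 → 1 → 1/2 → 1/4 → 1/8 → 1/15 → 1/30 → 1/60 → 1/125.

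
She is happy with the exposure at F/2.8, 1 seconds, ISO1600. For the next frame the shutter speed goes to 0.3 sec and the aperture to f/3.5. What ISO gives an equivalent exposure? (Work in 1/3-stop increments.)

ISO 8000

Shutter speed: 1 → 0.8 → 0.6 → 0.5 → 0.4 → 0.3 — 1 2/3 stops faster (darker).
Aperture: f/2.8 → f/3.2 → f/3.5 — 2/3 stop smaller aperture (darker).
Net change so far: 2 1/3 stops darker. Offset with the ISO: 1600 → 2000 → 2500 → 3200 → 4000 → 5000 → 6400 → 8000.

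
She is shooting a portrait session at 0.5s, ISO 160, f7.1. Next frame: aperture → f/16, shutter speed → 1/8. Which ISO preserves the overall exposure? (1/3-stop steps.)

Aperture: f/7.1 → f/8 → f/9 → f/10 → f/11 → f/13 → f/14 → f/16 — 2 1/3 stops smaller aperture (darker).
Shutter speed: 0.5 → 0.4 → 0.3 → 1/4 → 1/5 → 1/6 → 1/8 — 2 stops shorter (darker).
Net change so far: 4 1/3 stops darker. Offset with the ISO: 160 → 200 → 250 → 320 → 400 → 500 → 640 → 800 → 1000 → 1250 → 1600 → 2000 → 2500 → 3200.

ISO 3200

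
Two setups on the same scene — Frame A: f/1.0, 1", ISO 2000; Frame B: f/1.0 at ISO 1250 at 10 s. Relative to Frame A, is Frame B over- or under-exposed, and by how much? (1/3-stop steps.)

2 2/3 stops brighter

Aperture: unchanged.
Shutter speed: 1 → 1.3 → 1.6 → 2 → 2.5 → 3.2 → 4 → 5 → 6 → 8 → 10 — 3 1/3 stops longer (brighter).
ISO: 2000 → 1600 → 1250 — 2/3 stop dropped (darker).
Net: +3 1/3 −2/3 = +2 2/3 stops.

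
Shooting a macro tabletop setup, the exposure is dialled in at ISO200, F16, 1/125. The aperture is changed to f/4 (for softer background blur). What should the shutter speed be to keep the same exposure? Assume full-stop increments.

Aperture: f/16 → f/11 → f/8 → f/5.6 → f/4 — 4 stops larger aperture (brighter).
Need 4 stops darker from the shutter speed: 1/125 → 1/250 → 1/500 → 1/1000 → 1/2000.

1/2000s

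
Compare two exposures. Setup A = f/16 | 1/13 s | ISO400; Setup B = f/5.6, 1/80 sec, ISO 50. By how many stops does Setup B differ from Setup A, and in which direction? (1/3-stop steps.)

2 2/3 stops darker

Aperture: f/16 → f/14 → f/13 → f/11 → f/10 → f/9 → f/8 → f/7.1 → f/6.3 → f/5.6 — 3 stops wider (brighter).
Shutter speed: 1/13 → 1/15 → 1/20 → 1/25 → 1/30 → 1/40 → 1/50 → 1/60 → 1/80 — 2 2/3 stops faster (darker).
ISO: 400 → 320 → 250 → 200 → 160 → 125 → 100 → 80 → 64 → 50 — 3 stops dropped (darker).
Net: +3 −2 2/3 −3 = −2 2/3 stops.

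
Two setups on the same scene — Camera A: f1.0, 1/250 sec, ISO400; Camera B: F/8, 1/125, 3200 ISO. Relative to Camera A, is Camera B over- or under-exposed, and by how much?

2 stops darker

Aperture: f/1.0 → f/1.4 → f/2 → f/2.8 → f/4 → f/5.6 → f/8 — 6 stops stopped down (darker).
Shutter speed: 1/250 → 1/125 — 1 stop slower (brighter).
ISO: 400 → 800 → 1600 → 3200 — 3 stops higher (brighter).
Net: −6 +1 +3 = −2 stops.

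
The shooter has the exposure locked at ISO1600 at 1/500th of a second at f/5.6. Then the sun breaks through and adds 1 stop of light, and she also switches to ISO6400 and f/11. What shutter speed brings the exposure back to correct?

Scene light: 1 stop brighter.
ISO: 1600 → 3200 → 6400 — 2 stops higher (brighter).
Aperture: f/5.6 → f/8 → f/11 — 2 stops smaller aperture (darker).
Net so far: 1 stop brighter. Shutter speed: 1/500 → 1/1000.

1/1000s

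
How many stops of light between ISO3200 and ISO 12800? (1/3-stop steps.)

2 stops

3200 → 4000 → 5000 → 6400 → 8000 → 10000 → 12800 — count the steps: 6 third-stops = 2 stops.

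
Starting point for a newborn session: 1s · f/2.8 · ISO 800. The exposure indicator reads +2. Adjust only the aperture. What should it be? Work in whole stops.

Overexposed by 2 stops → need 2 stops darker.
Aperture: f/2.8 → f/4 → f/5.6.

f/5.6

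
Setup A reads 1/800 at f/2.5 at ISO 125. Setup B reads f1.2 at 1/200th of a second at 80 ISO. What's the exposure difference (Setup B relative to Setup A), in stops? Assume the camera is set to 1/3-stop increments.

3 1/3 stops brighter

Aperture: f/2.5 → f/2.2 → f/2 → f/1.8 → f/1.6 → f/1.4 → f/1.2 — 2 stops wider (brighter).
Shutter speed: 1/800 → 1/640 → 1/500 → 1/400 → 1/320 → 1/250 → 1/200 — 2 stops longer (brighter).
ISO: 125 → 100 → 80 — 2/3 stop lower (darker).
Net: +2 +2 −2/3 = +3 1/3 stops.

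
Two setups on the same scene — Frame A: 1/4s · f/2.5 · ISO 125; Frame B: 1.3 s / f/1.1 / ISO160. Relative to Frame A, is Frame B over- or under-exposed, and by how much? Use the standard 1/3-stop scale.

Aperture: f/2.5 → f/2.2 → f/2 → f/1.8 → f/1.6 → f/1.4 → f/1.2 → f/1.1 — 2 1/3 stops larger aperture (brighter).
Shutter speed: 1/4 → 0.3 → 0.4 → 0.5 → 0.6 → 0.8 → 1 → 1.3 — 2 1/3 stops slower (brighter).
ISO: 125 → 160 — 1/3 stop higher (brighter).
Net: +2 1/3 +2 1/3 +1/3 = +5 stops.

5 stops brighter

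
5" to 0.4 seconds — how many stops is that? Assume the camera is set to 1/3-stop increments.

3 2/3 stops

5 → 4 → 3.2 → 2.5 → 2 → 1.6 → 1.3 → 1 → 0.8 → 0.6 → 0.5 → 0.4 — count the steps: 11 third-stops = 3 2/3 stops.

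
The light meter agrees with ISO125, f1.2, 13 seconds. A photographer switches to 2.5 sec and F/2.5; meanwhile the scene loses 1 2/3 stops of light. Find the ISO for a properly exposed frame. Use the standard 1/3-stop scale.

ISO 8000

Scene light: 1 2/3 stops darker.
Shutter speed: 13 → 10 → 8 → 6 → 5 → 4 → 3.2 → 2.5 — 2 1/3 stops shorter (darker).
Aperture: f/1.2 → f/1.4 → f/1.6 → f/1.8 → f/2 → f/2.2 → f/2.5 — 2 stops stopped down (darker).
Net so far: 6 stops darker. ISO: 125 → 160 → 200 → 250 → 320 → 400 → 500 → 640 → 800 → 1000 → 1250 → 1600 → 2000 → 2500 → 3200 → 4000 → 5000 → 6400 → 8000.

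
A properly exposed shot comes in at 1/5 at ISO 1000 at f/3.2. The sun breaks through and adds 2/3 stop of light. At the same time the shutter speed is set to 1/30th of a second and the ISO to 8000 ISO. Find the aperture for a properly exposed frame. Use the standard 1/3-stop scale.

f/4.5

Scene light: 2/3 stop brighter.
Shutter speed: 1/5 → 1/6 → 1/8 → 1/10 → 1/13 → 1/15 → 1/20 → 1/25 → 1/30 — 2 2/3 stops shorter (darker).
ISO: 1000 → 1250 → 1600 → 2000 → 2500 → 3200 → 4000 → 5000 → 6400 → 8000 — 3 stops higher (brighter).
Net so far: 1 stop brighter. Aperture: f/3.2 → f/3.5 → f/4 → f/4.5.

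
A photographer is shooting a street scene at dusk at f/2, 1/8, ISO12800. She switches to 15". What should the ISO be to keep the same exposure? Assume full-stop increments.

ISO 100

Shutter speed: 1/8 → 1/4 → 1/2 → 1 → 2 → 4 → 8 → 15 — 7 stops longer (brighter).
Need 7 stops darker from the ISO: 12800 → 6400 → 3200 → 1600 → 800 → 400 → 200 → 100.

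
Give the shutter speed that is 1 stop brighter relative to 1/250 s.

1/125s

Shutter speed: 1/250 → 1/125 — 1 stop longer (brighter).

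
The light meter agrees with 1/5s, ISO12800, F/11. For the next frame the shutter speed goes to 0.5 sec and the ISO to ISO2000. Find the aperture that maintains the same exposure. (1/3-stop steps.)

f/7.1

Shutter speed: 1/5 → 1/4 → 0.3 → 0.4 → 0.5 — 1 1/3 stops slower (brighter).
ISO: 12800 → 10000 → 8000 → 6400 → 5000 → 4000 → 3200 → 2500 → 2000 — 2 2/3 stops dropped (darker).
Net change so far: 1 1/3 stops darker. Offset with the aperture: f/11 → f/10 → f/9 → f/8 → f/7.1.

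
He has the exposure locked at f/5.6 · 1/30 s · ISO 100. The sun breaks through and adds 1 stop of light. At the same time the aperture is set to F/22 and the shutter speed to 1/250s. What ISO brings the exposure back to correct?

ISO 6400

Scene light: 1 stop brighter.
Aperture: f/5.6 → f/8 → f/11 → f/16 → f/22 — 4 stops narrower (darker).
Shutter speed: 1/30 → 1/60 → 1/125 → 1/250 — 3 stops faster (darker).
Net so far: 6 stops darker. ISO: 100 → 200 → 400 → 800 → 1600 → 3200 → 6400.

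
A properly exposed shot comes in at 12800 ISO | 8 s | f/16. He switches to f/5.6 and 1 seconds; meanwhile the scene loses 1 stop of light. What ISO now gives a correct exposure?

Scene light: 1 stop darker.
Aperture: f/16 → f/11 → f/8 → f/5.6 — 3 stops larger aperture (brighter).
Shutter speed: 8 → 4 → 2 → 1 — 3 stops faster (darker).
Net so far: 1 stop darker. ISO: 12800 → 25600.

ISO 25600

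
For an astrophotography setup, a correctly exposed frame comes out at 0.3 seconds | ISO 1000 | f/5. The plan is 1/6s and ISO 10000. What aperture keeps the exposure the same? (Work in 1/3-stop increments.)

Shutter speed: 0.3 → 1/4 → 1/5 → 1/6 — 1 stop faster (darker).
ISO: 1000 → 1250 → 1600 → 2000 → 2500 → 3200 → 4000 → 5000 → 6400 → 8000 → 10000 — 3 1/3 stops higher (brighter).
Net change so far: 2 1/3 stops brighter. Offset with the aperture: f/5 → f/5.6 → f/6.3 → f/7.1 → f/8 → f/9 → f/10 → f/11.

f/11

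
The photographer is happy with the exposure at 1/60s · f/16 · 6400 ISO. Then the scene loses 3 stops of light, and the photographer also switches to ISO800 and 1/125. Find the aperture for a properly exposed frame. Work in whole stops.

f/1.4

Scene light: 3 stops darker.
ISO: 6400 → 3200 → 1600 → 800 — 3 stops dropped (darker).
Shutter speed: 1/60 → 1/125 — 1 stop shorter (darker).
Net so far: 7 stops darker. Aperture: f/16 → f/11 → f/8 → f/5.6 → f/4 → f/2.8 → f/2 → f/1.4.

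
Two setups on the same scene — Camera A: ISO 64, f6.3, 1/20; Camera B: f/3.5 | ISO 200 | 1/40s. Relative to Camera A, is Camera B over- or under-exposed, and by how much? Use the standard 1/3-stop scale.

2 1/3 stops brighter

Aperture: f/6.3 → f/5.6 → f/5 → f/4.5 → f/4 → f/3.5 — 1 2/3 stops opened up (brighter).
Shutter speed: 1/20 → 1/25 → 1/30 → 1/40 — 1 stop faster (darker).
ISO: 64 → 80 → 100 → 125 → 160 → 200 — 1 2/3 stops raised (brighter).
Net: +1 2/3 −1 +1 2/3 = +2 1/3 stops.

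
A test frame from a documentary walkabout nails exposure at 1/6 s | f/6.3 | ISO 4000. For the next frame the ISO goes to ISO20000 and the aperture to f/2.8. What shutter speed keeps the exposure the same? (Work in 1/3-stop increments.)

1/160s

ISO: 4000 → 5000 → 6400 → 8000 → 10000 → 12800 → 16000 → 20000 — 2 1/3 stops raised (brighter).
Aperture: f/6.3 → f/5.6 → f/5 → f/4.5 → f/4 → f/3.5 → f/3.2 → f/2.8 — 2 1/3 stops larger aperture (brighter).
Net change so far: 4 2/3 stops brighter. Offset with the shutter speed: 1/6 → 1/8 → 1/10 → 1/13 → 1/15 → 1/20 → 1/25 → 1/30 → 1/40 → 1/50 → 1/60 → 1/80 → 1/100 → 1/125 → 1/160.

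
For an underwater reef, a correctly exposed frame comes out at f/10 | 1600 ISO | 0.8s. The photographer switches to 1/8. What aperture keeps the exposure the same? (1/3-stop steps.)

f/4

Shutter speed: 0.8 → 0.6 → 0.5 → 0.4 → 0.3 → 1/4 → 1/5 → 1/6 → 1/8 — 2 2/3 stops shorter (darker).
Need 2 2/3 stops brighter from the aperture: f/10 → f/9 → f/8 → f/7.1 → f/6.3 → f/5.6 → f/5 → f/4.5 → f/4.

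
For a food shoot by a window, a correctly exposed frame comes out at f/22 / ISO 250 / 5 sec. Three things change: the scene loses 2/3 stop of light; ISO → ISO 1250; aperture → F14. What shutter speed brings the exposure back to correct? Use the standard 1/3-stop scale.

0.6 s

Scene light: 2/3 stop darker.
ISO: 250 → 320 → 400 → 500 → 640 → 800 → 1000 → 1250 — 2 1/3 stops raised (brighter).
Aperture: f/22 → f/20 → f/18 → f/16 → f/14 — 1 1/3 stops larger aperture (brighter).
Net so far: 3 stops brighter. Shutter speed: 5 → 4 → 3.2 → 2.5 → 2 → 1.6 → 1.3 → 1 → 0.8 → 0.6.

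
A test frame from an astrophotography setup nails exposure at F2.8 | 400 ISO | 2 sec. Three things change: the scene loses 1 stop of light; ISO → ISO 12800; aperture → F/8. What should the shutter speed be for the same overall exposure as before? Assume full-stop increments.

Scene light: 1 stop darker.
ISO: 400 → 800 → 1600 → 3200 → 6400 → 12800 — 5 stops higher (brighter).
Aperture: f/2.8 → f/4 → f/5.6 → f/8 — 3 stops smaller aperture (darker).
Net so far: 1 stop brighter. Shutter speed: 2 → 1.

1 s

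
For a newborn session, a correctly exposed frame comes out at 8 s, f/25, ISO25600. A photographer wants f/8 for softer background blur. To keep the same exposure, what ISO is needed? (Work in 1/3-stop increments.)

Aperture: f/25 → f/22 → f/20 → f/18 → f/16 → f/14 → f/13 → f/11 → f/10 → f/9 → f/8 — 3 1/3 stops opened up (brighter).
Need 3 1/3 stops darker from the ISO: 25600 → 20000 → 16000 → 12800 → 10000 → 8000 → 6400 → 5000 → 4000 → 3200 → 2500.

ISO 2500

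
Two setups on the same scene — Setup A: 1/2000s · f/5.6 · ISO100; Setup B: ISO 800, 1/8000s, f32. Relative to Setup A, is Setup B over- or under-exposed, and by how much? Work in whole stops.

Aperture: f/5.6 → f/8 → f/11 → f/16 → f/22 → f/32 — 5 stops smaller aperture (darker).
Shutter speed: 1/2000 → 1/4000 → 1/8000 — 2 stops shorter (darker).
ISO: 100 → 200 → 400 → 800 — 3 stops higher (brighter).
Net: −5 −2 +3 = −4 stops.

4 stops darker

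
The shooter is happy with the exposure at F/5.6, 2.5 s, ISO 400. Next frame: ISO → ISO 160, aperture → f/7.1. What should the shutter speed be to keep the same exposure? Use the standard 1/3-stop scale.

ISO: 400 → 320 → 250 → 200 → 160 — 1 1/3 stops dropped (darker).
Aperture: f/5.6 → f/6.3 → f/7.1 — 2/3 stop stopped down (darker).
Net change so far: 2 stops darker. Offset with the shutter speed: 2.5 → 3.2 → 4 → 5 → 6 → 8 → 10.

10 s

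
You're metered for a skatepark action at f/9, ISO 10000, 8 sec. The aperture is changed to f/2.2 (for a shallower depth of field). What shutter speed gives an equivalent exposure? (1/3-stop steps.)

Aperture: f/9 → f/8 → f/7.1 → f/6.3 → f/5.6 → f/5 → f/4.5 → f/4 → f/3.5 → f/3.2 → f/2.8 → f/2.5 → f/2.2 — 4 stops opened up (brighter).
Need 4 stops darker from the shutter speed: 8 → 6 → 5 → 4 → 3.2 → 2.5 → 2 → 1.6 → 1.3 → 1 → 0.8 → 0.6 → 0.5.

0.5 s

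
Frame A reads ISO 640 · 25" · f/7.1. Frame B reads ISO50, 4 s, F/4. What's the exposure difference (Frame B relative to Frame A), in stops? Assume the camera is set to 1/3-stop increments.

Aperture: f/7.1 → f/6.3 → f/5.6 → f/5 → f/4.5 → f/4 — 1 2/3 stops wider (brighter).
Shutter speed: 25 → 20 → 15 → 13 → 10 → 8 → 6 → 5 → 4 — 2 2/3 stops shorter (darker).
ISO: 640 → 500 → 400 → 320 → 250 → 200 → 160 → 125 → 100 → 80 → 64 → 50 — 3 2/3 stops lower (darker).
Net: +1 2/3 −2 2/3 −3 2/3 = −4 2/3 stops.

4 2/3 stops darker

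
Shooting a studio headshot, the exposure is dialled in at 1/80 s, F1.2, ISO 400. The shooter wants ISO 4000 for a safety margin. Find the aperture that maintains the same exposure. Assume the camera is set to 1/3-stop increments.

f/4

ISO: 400 → 500 → 640 → 800 → 1000 → 1250 → 1600 → 2000 → 2500 → 3200 → 4000 — 3 1/3 stops raised (brighter).
Need 3 1/3 stops darker from the aperture: f/1.2 → f/1.4 → f/1.6 → f/1.8 → f/2 → f/2.2 → f/2.5 → f/2.8 → f/3.2 → f/3.5 → f/4.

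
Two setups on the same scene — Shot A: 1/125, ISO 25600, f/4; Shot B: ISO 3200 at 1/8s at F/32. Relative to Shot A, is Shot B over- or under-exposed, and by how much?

Aperture: f/4 → f/5.6 → f/8 → f/11 → f/16 → f/22 → f/32 — 6 stops stopped down (darker).
Shutter speed: 1/125 → 1/60 → 1/30 → 1/15 → 1/8 — 4 stops longer (brighter).
ISO: 25600 → 12800 → 6400 → 3200 — 3 stops dropped (darker).
Net: −6 +4 −3 = −5 stops.

5 stops darker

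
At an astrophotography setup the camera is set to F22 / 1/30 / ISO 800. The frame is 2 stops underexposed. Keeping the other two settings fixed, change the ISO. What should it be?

Underexposed by 2 stops → need 2 stops brighter.
ISO: 800 → 1600 → 3200.

ISO 3200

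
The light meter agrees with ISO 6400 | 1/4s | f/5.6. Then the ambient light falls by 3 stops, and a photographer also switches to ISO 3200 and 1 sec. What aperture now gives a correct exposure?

f/2.8

Scene light: 3 stops darker.
ISO: 6400 → 3200 — 1 stop dropped (darker).
Shutter speed: 1/4 → 1/2 → 1 — 2 stops longer (brighter).
Net so far: 2 stops darker. Aperture: f/5.6 → f/4 → f/2.8.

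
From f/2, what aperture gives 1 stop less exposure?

Aperture: f/2 → f/2.8 — 1 stop stopped down (darker).

f/2.8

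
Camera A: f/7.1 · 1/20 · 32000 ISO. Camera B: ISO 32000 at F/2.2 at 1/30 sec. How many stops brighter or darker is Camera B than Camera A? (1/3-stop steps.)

2 2/3 stops brighter

Aperture: f/7.1 → f/6.3 → f/5.6 → f/5 → f/4.5 → f/4 → f/3.5 → f/3.2 → f/2.8 → f/2.5 → f/2.2 — 3 1/3 stops larger aperture (brighter).
Shutter speed: 1/20 → 1/25 → 1/30 — 2/3 stop faster (darker).
ISO: unchanged.
Net: +3 1/3 −2/3 = +2 2/3 stops.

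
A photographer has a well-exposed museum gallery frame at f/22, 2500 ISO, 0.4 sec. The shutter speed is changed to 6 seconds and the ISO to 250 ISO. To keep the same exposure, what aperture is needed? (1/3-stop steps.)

Shutter speed: 0.4 → 0.5 → 0.6 → 0.8 → 1 → 1.3 → 1.6 → 2 → 2.5 → 3.2 → 4 → 5 → 6 — 4 stops longer (brighter).
ISO: 2500 → 2000 → 1600 → 1250 → 1000 → 800 → 640 → 500 → 400 → 320 → 250 — 3 1/3 stops dropped (darker).
Net change so far: 2/3 stop brighter. Offset with the aperture: f/22 → f/25 → f/29.

f/29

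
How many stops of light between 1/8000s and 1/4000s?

1/8000 → 1/4000 — count the steps: 1 stop.

1 stop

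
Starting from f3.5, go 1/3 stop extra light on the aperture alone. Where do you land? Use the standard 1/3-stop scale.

Aperture: f/3.5 → f/3.2 — 1/3 stop wider (brighter).

f/3.2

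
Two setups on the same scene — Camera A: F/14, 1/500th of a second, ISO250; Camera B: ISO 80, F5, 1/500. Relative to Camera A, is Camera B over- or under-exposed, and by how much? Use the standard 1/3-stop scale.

1 1/3 stops brighter

Aperture: f/14 → f/13 → f/11 → f/10 → f/9 → f/8 → f/7.1 → f/6.3 → f/5.6 → f/5 — 3 stops opened up (brighter).
Shutter speed: unchanged.
ISO: 250 → 200 → 160 → 125 → 100 → 80 — 1 2/3 stops lower (darker).
Net: +3 −1 2/3 = +1 1/3 stops.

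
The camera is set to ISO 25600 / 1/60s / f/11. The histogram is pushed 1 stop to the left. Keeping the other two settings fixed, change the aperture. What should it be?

Underexposed by 1 stop → need 1 stop brighter.
Aperture: f/11 → f/8.

f/8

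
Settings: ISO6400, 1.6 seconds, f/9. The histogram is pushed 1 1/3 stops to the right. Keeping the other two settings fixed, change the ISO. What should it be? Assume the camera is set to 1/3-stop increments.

Overexposed by 1 1/3 stops → need 1 1/3 stops darker.
ISO: 6400 → 5000 → 4000 → 3200 → 2500.

ISO 2500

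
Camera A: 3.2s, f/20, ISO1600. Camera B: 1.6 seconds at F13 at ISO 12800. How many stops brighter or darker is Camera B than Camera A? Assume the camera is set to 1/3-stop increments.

3 1/3 stops brighter

Aperture: f/20 → f/18 → f/16 → f/14 → f/13 — 1 1/3 stops larger aperture (brighter).
Shutter speed: 3.2 → 2.5 → 2 → 1.6 — 1 stop shorter (darker).
ISO: 1600 → 2000 → 2500 → 3200 → 4000 → 5000 → 6400 → 8000 → 10000 → 12800 — 3 stops raised (brighter).
Net: +1 1/3 −1 +3 = +3 1/3 stops.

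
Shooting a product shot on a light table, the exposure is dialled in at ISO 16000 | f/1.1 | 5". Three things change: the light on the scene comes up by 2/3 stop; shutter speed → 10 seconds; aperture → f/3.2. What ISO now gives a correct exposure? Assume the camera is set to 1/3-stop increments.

ISO 40000

Scene light: 2/3 stop brighter.
Shutter speed: 5 → 6 → 8 → 10 — 1 stop slower (brighter).
Aperture: f/1.1 → f/1.2 → f/1.4 → f/1.6 → f/1.8 → f/2 → f/2.2 → f/2.5 → f/2.8 → f/3.2 — 3 stops smaller aperture (darker).
Net so far: 1 1/3 stops darker. ISO: 16000 → 20000 → 25600 → 32000 → 40000.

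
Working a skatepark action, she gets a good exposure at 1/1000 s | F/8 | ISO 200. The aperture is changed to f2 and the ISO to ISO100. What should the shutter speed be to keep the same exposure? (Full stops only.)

Aperture: f/8 → f/5.6 → f/4 → f/2.8 → f/2 — 4 stops wider (brighter).
ISO: 200 → 100 — 1 stop dropped (darker).
Net change so far: 3 stops brighter. Offset with the shutter speed: 1/1000 → 1/2000 → 1/4000 → 1/8000.

1/8000s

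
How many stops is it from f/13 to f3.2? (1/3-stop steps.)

4 stops

f/13 → f/11 → f/10 → f/9 → f/8 → f/7.1 → f/6.3 → f/5.6 → f/5 → f/4.5 → f/4 → f/3.5 → f/3.2 — count the steps: 12 third-stops = 4 stops.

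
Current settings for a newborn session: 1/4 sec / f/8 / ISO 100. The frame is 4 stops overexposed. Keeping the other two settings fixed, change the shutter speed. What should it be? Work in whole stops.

Overexposed by 4 stops → need 4 stops darker.
Shutter speed: 1/4 → 1/8 → 1/15 → 1/30 → 1/60.

1/60s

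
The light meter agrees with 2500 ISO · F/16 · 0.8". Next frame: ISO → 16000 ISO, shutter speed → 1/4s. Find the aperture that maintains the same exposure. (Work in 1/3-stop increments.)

f/22

ISO: 2500 → 3200 → 4000 → 5000 → 6400 → 8000 → 10000 → 12800 → 16000 — 2 2/3 stops raised (brighter).
Shutter speed: 0.8 → 0.6 → 0.5 → 0.4 → 0.3 → 1/4 — 1 2/3 stops shorter (darker).
Net change so far: 1 stop brighter. Offset with the aperture: f/16 → f/18 → f/20 → f/22.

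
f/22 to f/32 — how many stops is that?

1 stop

f/22 → f/32 — count the steps: 1 stop.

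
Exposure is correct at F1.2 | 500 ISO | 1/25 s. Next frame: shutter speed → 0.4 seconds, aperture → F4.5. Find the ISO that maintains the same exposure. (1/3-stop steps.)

Shutter speed: 1/25 → 1/20 → 1/15 → 1/13 → 1/10 → 1/8 → 1/6 → 1/5 → 1/4 → 0.3 → 0.4 — 3 1/3 stops longer (brighter).
Aperture: f/1.2 → f/1.4 → f/1.6 → f/1.8 → f/2 → f/2.2 → f/2.5 → f/2.8 → f/3.2 → f/3.5 → f/4 → f/4.5 — 3 2/3 stops narrower (darker).
Net change so far: 1/3 stop darker. Offset with the ISO: 500 → 640.

ISO 640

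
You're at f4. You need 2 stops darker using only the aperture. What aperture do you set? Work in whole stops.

Aperture: f/4 → f/5.6 → f/8 — 2 stops narrower (darker).

f/8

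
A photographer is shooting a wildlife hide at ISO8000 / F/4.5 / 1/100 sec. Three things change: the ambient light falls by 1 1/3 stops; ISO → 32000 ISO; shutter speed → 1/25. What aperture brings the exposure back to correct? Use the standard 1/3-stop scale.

f/11

Scene light: 1 1/3 stops darker.
ISO: 8000 → 10000 → 12800 → 16000 → 20000 → 25600 → 32000 — 2 stops higher (brighter).
Shutter speed: 1/100 → 1/80 → 1/60 → 1/50 → 1/40 → 1/30 → 1/25 — 2 stops longer (brighter).
Net so far: 2 2/3 stops brighter. Aperture: f/4.5 → f/5 → f/5.6 → f/6.3 → f/7.1 → f/8 → f/9 → f/10 → f/11.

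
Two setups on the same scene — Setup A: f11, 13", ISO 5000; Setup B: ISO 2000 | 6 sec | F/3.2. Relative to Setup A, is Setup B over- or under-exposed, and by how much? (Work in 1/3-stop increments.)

1 1/3 stops brighter

Aperture: f/11 → f/10 → f/9 → f/8 → f/7.1 → f/6.3 → f/5.6 → f/5 → f/4.5 → f/4 → f/3.5 → f/3.2 — 3 2/3 stops larger aperture (brighter).
Shutter speed: 13 → 10 → 8 → 6 — 1 stop shorter (darker).
ISO: 5000 → 4000 → 3200 → 2500 → 2000 — 1 1/3 stops dropped (darker).
Net: +3 2/3 −1 −1 1/3 = +1 1/3 stops.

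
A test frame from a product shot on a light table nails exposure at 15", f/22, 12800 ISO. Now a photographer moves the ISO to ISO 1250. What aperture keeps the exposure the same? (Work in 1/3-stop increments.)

ISO: 12800 → 10000 → 8000 → 6400 → 5000 → 4000 → 3200 → 2500 → 2000 → 1600 → 1250 — 3 1/3 stops dropped (darker).
Need 3 1/3 stops brighter from the aperture: f/22 → f/20 → f/18 → f/16 → f/14 → f/13 → f/11 → f/10 → f/9 → f/8 → f/7.1.

f/7.1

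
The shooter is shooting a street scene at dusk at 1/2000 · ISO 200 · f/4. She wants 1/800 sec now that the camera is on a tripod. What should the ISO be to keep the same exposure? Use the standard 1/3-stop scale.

Shutter speed: 1/2000 → 1/1600 → 1/1250 → 1/1000 → 1/800 — 1 1/3 stops longer (brighter).
Need 1 1/3 stops darker from the ISO: 200 → 160 → 125 → 100 → 80.

ISO 80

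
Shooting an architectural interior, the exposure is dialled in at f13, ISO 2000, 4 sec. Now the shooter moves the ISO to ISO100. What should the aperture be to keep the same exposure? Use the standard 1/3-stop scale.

ISO: 2000 → 1600 → 1250 → 1000 → 800 → 640 → 500 → 400 → 320 → 250 → 200 → 160 → 125 → 100 — 4 1/3 stops lower (darker).
Need 4 1/3 stops brighter from the aperture: f/13 → f/11 → f/10 → f/9 → f/8 → f/7.1 → f/6.3 → f/5.6 → f/5 → f/4.5 → f/4 → f/3.5 → f/3.2 → f/2.8.

f/2.8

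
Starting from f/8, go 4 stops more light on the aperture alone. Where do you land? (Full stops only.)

f/2

Aperture: f/8 → f/5.6 → f/4 → f/2.8 → f/2 — 4 stops larger aperture (brighter).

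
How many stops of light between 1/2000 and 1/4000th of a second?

1/2000 → 1/4000 — count the steps: 1 stop.

1 stop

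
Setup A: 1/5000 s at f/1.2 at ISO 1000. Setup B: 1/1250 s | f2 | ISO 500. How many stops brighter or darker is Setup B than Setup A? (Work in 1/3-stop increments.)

Aperture: f/1.2 → f/1.4 → f/1.6 → f/1.8 → f/2 — 1 1/3 stops stopped down (darker).
Shutter speed: 1/5000 → 1/4000 → 1/3200 → 1/2500 → 1/2000 → 1/1600 → 1/1250 — 2 stops slower (brighter).
ISO: 1000 → 800 → 640 → 500 — 1 stop lower (darker).
Net: −1 1/3 +2 −1 = −1/3 stops.

1/3 stop darker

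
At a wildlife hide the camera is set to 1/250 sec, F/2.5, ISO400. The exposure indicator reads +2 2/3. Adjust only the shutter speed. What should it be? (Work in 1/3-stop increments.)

Overexposed by 2 2/3 stops → need 2 2/3 stops darker.
Shutter speed: 1/250 → 1/320 → 1/400 → 1/500 → 1/640 → 1/800 → 1/1000 → 1/1250 → 1/1600.

1/1600s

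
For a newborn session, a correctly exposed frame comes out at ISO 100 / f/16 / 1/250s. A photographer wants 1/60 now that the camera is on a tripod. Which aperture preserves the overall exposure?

Shutter speed: 1/250 → 1/125 → 1/60 — 2 stops slower (brighter).
Need 2 stops darker from the aperture: f/16 → f/22 → f/32.

f/32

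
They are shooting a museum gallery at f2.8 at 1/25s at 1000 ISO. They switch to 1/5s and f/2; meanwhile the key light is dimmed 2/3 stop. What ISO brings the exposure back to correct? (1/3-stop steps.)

ISO 160

Scene light: 2/3 stop darker.
Shutter speed: 1/25 → 1/20 → 1/15 → 1/13 → 1/10 → 1/8 → 1/6 → 1/5 — 2 1/3 stops longer (brighter).
Aperture: f/2.8 → f/2.5 → f/2.2 → f/2 — 1 stop wider (brighter).
Net so far: 2 2/3 stops brighter. ISO: 1000 → 800 → 640 → 500 → 400 → 320 → 250 → 200 → 160.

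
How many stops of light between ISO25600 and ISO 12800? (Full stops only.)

1 stop

25600 → 12800 — count the steps: 1 stop.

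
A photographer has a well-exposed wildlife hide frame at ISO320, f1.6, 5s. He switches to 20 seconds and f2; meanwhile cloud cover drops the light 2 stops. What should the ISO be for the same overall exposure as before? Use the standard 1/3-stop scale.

Scene light: 2 stops darker.
Shutter speed: 5 → 6 → 8 → 10 → 13 → 15 → 20 — 2 stops longer (brighter).
Aperture: f/1.6 → f/1.8 → f/2 — 2/3 stop stopped down (darker).
Net so far: 2/3 stop darker. ISO: 320 → 400 → 500.

ISO 500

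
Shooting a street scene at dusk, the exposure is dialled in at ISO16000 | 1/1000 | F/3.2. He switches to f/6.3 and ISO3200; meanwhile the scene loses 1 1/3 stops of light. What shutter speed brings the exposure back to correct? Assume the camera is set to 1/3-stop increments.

1/20s

Scene light: 1 1/3 stops darker.
Aperture: f/3.2 → f/3.5 → f/4 → f/4.5 → f/5 → f/5.6 → f/6.3 — 2 stops narrower (darker).
ISO: 16000 → 12800 → 10000 → 8000 → 6400 → 5000 → 4000 → 3200 — 2 1/3 stops lower (darker).
Net so far: 5 2/3 stops darker. Shutter speed: 1/1000 → 1/800 → 1/640 → 1/500 → 1/400 → 1/320 → 1/250 → 1/200 → 1/160 → 1/125 → 1/100 → 1/80 → 1/60 → 1/50 → 1/40 → 1/30 → 1/25 → 1/20.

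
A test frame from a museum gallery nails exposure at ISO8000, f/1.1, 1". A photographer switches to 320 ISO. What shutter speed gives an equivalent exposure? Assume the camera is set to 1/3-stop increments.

25 s

ISO: 8000 → 6400 → 5000 → 4000 → 3200 → 2500 → 2000 → 1600 → 1250 → 1000 → 800 → 640 → 500 → 400 → 320 — 4 2/3 stops lower (darker).
Need 4 2/3 stops brighter from the shutter speed: 1 → 1.3 → 1.6 → 2 → 2.5 → 3.2 → 4 → 5 → 6 → 8 → 10 → 13 → 15 → 20 → 25.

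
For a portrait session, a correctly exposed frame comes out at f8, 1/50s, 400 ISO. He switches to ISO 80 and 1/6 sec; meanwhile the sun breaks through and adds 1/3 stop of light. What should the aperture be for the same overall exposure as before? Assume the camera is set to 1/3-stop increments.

Scene light: 1/3 stop brighter.
ISO: 400 → 320 → 250 → 200 → 160 → 125 → 100 → 80 — 2 1/3 stops lower (darker).
Shutter speed: 1/50 → 1/40 → 1/30 → 1/25 → 1/20 → 1/15 → 1/13 → 1/10 → 1/8 → 1/6 — 3 stops longer (brighter).
Net so far: 1 stop brighter. Aperture: f/8 → f/9 → f/10 → f/11.

f/11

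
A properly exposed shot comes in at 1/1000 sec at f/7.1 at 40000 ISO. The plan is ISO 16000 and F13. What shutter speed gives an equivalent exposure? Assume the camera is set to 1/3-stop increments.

1/125s

ISO: 40000 → 32000 → 25600 → 20000 → 16000 — 1 1/3 stops lower (darker).
Aperture: f/7.1 → f/8 → f/9 → f/10 → f/11 → f/13 — 1 2/3 stops narrower (darker).
Net change so far: 3 stops darker. Offset with the shutter speed: 1/1000 → 1/800 → 1/640 → 1/500 → 1/400 → 1/320 → 1/250 → 1/200 → 1/160 → 1/125.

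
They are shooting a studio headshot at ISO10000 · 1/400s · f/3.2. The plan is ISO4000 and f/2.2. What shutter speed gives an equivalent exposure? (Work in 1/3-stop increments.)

1/320s

ISO: 10000 → 8000 → 6400 → 5000 → 4000 — 1 1/3 stops lower (darker).
Aperture: f/3.2 → f/2.8 → f/2.5 → f/2.2 — 1 stop larger aperture (brighter).
Net change so far: 1/3 stop darker. Offset with the shutter speed: 1/400 → 1/320.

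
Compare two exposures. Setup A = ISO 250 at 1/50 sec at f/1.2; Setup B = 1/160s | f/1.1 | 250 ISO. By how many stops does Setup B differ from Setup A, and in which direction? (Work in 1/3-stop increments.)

Aperture: f/1.2 → f/1.1 — 1/3 stop opened up (brighter).
Shutter speed: 1/50 → 1/60 → 1/80 → 1/100 → 1/125 → 1/160 — 1 2/3 stops faster (darker).
ISO: unchanged.
Net: +1/3 −1 2/3 = −1 1/3 stops.

1 1/3 stops darker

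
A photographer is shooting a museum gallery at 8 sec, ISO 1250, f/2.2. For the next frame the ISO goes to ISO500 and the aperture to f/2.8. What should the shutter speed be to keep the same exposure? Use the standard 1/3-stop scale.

ISO: 1250 → 1000 → 800 → 640 → 500 — 1 1/3 stops dropped (darker).
Aperture: f/2.2 → f/2.5 → f/2.8 — 2/3 stop stopped down (darker).
Net change so far: 2 stops darker. Offset with the shutter speed: 8 → 10 → 13 → 15 → 20 → 25 → 30.

30 s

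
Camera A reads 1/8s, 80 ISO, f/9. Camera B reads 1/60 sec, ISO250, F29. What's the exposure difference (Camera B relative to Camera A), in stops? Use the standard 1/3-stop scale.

Aperture: f/9 → f/10 → f/11 → f/13 → f/14 → f/16 → f/18 → f/20 → f/22 → f/25 → f/29 — 3 1/3 stops smaller aperture (darker).
Shutter speed: 1/8 → 1/10 → 1/13 → 1/15 → 1/20 → 1/25 → 1/30 → 1/40 → 1/50 → 1/60 — 3 stops shorter (darker).
ISO: 80 → 100 → 125 → 160 → 200 → 250 — 1 2/3 stops higher (brighter).
Net: −3 1/3 −3 +1 2/3 = −4 2/3 stops.

4 2/3 stops darker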